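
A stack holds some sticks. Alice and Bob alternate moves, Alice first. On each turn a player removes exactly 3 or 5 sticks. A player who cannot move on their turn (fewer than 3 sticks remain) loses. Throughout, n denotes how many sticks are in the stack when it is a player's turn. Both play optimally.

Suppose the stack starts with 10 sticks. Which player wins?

Label each position W (a win for the player to move) or L (a loss). A position with no legal move is L; any other position is W exactly when some move reaches an L, and L when every move reaches a W.
n=0: no move → L
n=1: no move → L
n=2: no move → L
n=3: reaches L-position 0 → W
n=4: reaches L-position 1 → W
n=5: reaches L-position 2 → W
n=6: reaches L-position 1 → W
n=7: reaches L-position 2 → W
n=8: only reaches 5(W), 3(W), all W → L
n=9: only reaches 6(W), 4(W), all W → L
n=10: only reaches 7(W), 5(W), all W → L
The starting position 10 is L: whatever Alice does, the opponent receives a W position.

Bob wins.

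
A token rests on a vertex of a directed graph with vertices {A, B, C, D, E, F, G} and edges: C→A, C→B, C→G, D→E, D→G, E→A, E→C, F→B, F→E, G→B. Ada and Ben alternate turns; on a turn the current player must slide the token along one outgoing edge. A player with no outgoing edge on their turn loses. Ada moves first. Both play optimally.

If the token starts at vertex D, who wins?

Ben wins.

Build the W/L table. Terminal = L. A non-terminal position is W if it has a move to some L; otherwise it is L.
Every edge goes from a vertex to one that appears earlier in the order A, B, G, C, E, D, F, so processing vertices in that order labels each vertex after all of its successors.
A: no outgoing edge → L
B: no outgoing edge → L
G: W (go to B, an L position)
C: W (go to B, an L position)
E: W (go to A, an L position)
D: L (options E(W), G(W) are all W)
F: W (go to B, an L position)
The starting position D is L: whatever Ada does, the opponent receives a W position.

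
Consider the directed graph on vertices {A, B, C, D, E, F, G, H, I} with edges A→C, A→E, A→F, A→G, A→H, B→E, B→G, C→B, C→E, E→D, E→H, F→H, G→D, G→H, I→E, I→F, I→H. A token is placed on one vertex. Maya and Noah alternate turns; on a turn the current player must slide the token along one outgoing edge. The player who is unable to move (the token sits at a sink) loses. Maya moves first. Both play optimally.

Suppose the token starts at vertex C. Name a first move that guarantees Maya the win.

Move to B.

Build the W/L table. Terminal = L. A non-terminal position is W if it has a move to some L; otherwise it is L.
Every edge goes from a vertex to one that appears earlier in the order H, D, E, G, B, F, I, C, A, so processing vertices in that order labels each vertex after all of its successors.
H: no outgoing edge → L
D: no outgoing edge → L
E: reaches L-position D → W
G: reaches L-position D → W
B: only reaches G(W), E(W), all W → L
F: reaches L-position H → W
I: reaches L-position H → W
C: reaches L-position B → W
A: reaches L-position H → W
From C, the L positions reachable in one move are: B.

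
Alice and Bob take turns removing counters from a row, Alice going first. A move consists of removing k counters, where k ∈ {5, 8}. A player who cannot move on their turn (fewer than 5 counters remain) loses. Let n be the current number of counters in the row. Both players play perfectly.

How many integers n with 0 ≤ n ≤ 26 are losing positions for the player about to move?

Build the W/L table. Terminal = L. A non-terminal position is W if it has a move to some L; otherwise it is L.
n=0: no move → L
n=1: no move → L
n=2: no move → L
n=3: no move → L
n=4: no move → L
n=5: →0(L), so W
n=6: →1(L), so W
n=7: →2(L), so W
n=8: →3(L), so W
n=9: →4(L), so W
n=10: →2(L), so W
n=11: →3(L), so W
n=12: →4(L), so W
n=13: →8(W), 5(W) — all W, so L
n=14: →9(W), 6(W) — all W, so L
n=15: →10(W), 7(W) — all W, so L
n=16: →11(W), 8(W) — all W, so L
n=17: →12(W), 9(W) — all W, so L
n=18: →13(L), so W
n=19: →14(L), so W
n=20: →15(L), so W
n=21: →16(L), so W
n=22: →17(L), so W
n=23: →15(L), so W
n=24: →16(L), so W
n=25: →17(L), so W
n=26: →21(W), 18(W) — all W, so L
L entries with 0 ≤ n ≤ 26: n = 0, 1, 2, 3, 4, 13, 14, 15, 16, 17, 26; that makes 11.

11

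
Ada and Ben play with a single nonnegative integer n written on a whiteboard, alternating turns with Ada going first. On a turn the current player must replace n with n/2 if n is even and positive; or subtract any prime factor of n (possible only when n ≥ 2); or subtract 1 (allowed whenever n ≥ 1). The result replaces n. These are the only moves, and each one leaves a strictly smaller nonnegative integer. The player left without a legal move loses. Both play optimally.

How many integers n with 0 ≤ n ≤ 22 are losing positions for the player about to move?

5

Positions with no move are L. A position that does have a move is losing for the player to move precisely when every available move leads to a winning position for the opponent. Fill in the labels:
n=0: no move → L
n=1: W (go to 0, an L position)
n=2: W (go to 0, an L position)
n=3: W (go to 0, an L position)
n=4: L (options 2(W), 3(W) are all W)
n=5: W (go to 0, an L position)
n=6: W (go to 4, an L position)
n=7: W (go to 0, an L position)
n=8: W (go to 4, an L position)
n=9: L (options 6(W), 8(W) are all W)
n=10: W (go to 9, an L position)
n=11: W (go to 0, an L position)
n=12: W (go to 9, an L position)
n=13: W (go to 0, an L position)
n=14: L (options 7(W), 12(W), 13(W) are all W)
n=15: W (go to 14, an L position)
n=16: W (go to 14, an L position)
n=17: W (go to 0, an L position)
n=18: W (go to 9, an L position)
n=19: W (go to 0, an L position)
n=20: L (options 10(W), 15(W), 18(W), 19(W) are all W)
n=21: W (go to 14, an L position)
n=22: W (go to 20, an L position)
L entries with 0 ≤ n ≤ 22: n = 0, 4, 9, 14, 20; that makes 5.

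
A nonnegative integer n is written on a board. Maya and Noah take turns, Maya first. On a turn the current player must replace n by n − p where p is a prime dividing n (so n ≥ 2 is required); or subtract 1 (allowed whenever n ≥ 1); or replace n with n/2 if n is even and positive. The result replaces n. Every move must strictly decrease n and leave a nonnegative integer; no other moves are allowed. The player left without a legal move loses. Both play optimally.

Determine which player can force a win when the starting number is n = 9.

Noah wins.

Classify positions by backward induction: terminal positions (no move available) are L. From any other position, the mover wins iff some move reaches an L.
n=0: no move → L
n=1: reaches L-position 0 → W
n=2: reaches L-position 0 → W
n=3: reaches L-position 0 → W
n=4: only reaches 2(W), 3(W), all W → L
n=5: reaches L-position 0 → W
n=6: reaches L-position 4 → W
n=7: reaches L-position 0 → W
n=8: reaches L-position 4 → W
n=9: only reaches 6(W), 8(W), all W → L
The starting position 9 is L: whatever Maya does, the opponent receives a W position.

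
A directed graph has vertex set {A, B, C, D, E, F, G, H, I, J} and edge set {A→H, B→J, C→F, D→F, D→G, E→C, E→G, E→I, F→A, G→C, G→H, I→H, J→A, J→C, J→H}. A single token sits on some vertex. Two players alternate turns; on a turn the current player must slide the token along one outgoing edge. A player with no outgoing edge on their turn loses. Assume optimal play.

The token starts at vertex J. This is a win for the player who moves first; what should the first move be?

Build the W/L table. Terminal = L. A non-terminal position is W if it has a move to some L; otherwise it is L.
Every edge goes from a vertex to one that appears earlier in the order H, A, F, I, C, G, J, D, E, B, so processing vertices in that order labels each vertex after all of its successors.
H: no outgoing edge → L
A: can move to H, which is L ⇒ W
F: the only move is to A(W), a W ⇒ L
I: can move to H, which is L ⇒ W
C: can move to F, which is L ⇒ W
G: can move to H, which is L ⇒ W
J: can move to H, which is L ⇒ W
D: can move to F, which is L ⇒ W
E: moves to G(W), C(W), I(W); every one is W ⇒ L
B: the only move is to J(W), a W ⇒ L
From J, the L positions reachable in one move are: H.

Move to H.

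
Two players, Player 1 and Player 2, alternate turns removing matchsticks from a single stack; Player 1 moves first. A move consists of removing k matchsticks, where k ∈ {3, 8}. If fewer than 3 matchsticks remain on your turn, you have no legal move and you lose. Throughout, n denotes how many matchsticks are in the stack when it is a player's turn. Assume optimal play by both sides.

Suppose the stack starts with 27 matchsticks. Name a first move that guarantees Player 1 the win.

Build the W/L table. Terminal = L. A non-terminal position is W if it has a move to some L; otherwise it is L.
n=0: no move → L
n=1: no move → L
n=2: no move → L
n=3: can move to 0, which is L ⇒ W
n=4: can move to 1, which is L ⇒ W
n=5: can move to 2, which is L ⇒ W
n=6: the only move is to 3(W), a W ⇒ L
n=7: the only move is to 4(W), a W ⇒ L
n=8: can move to 0, which is L ⇒ W
n=9: can move to 6, which is L ⇒ W
n=10: can move to 7, which is L ⇒ W
n=11: moves to 8(W), 3(W); every one is W ⇒ L
n=12: moves to 9(W), 4(W); every one is W ⇒ L
n=13: moves to 10(W), 5(W); every one is W ⇒ L
n=14: can move to 11, which is L ⇒ W
n=15: can move to 12, which is L ⇒ W
n=16: can move to 13, which is L ⇒ W
n=17: moves to 14(W), 9(W); every one is W ⇒ L
n=18: moves to 15(W), 10(W); every one is W ⇒ L
n=19: can move to 11, which is L ⇒ W
n=20: can move to 17, which is L ⇒ W
n=21: can move to 18, which is L ⇒ W
n=22: moves to 19(W), 14(W); every one is W ⇒ L
n=23: moves to 20(W), 15(W); every one is W ⇒ L
n=24: moves to 21(W), 16(W); every one is W ⇒ L
n=25: can move to 22, which is L ⇒ W
n=26: can move to 23, which is L ⇒ W
n=27: can move to 24, which is L ⇒ W
From 27, the L positions reachable in one move are: 24.

Remove 3, leaving 24.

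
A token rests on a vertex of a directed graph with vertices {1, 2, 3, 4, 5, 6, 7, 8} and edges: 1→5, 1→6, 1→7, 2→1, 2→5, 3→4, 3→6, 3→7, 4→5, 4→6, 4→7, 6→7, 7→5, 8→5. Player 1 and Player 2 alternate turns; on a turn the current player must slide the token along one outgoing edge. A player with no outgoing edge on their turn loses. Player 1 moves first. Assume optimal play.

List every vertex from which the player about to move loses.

Work bottom-up. With no move the player to move loses. Otherwise the position is W if at least one move leads to an L position for the opponent, and L if every move leads to a W.
Every edge goes from a vertex to one that appears earlier in the order 5, 7, 6, 1, 4, 2, 3, 8, so processing vertices in that order labels each vertex after all of its successors.
5: no outgoing edge → L
7: W (go to 5, an L position)
6: L (sole option 7(W) is W)
1: W (go to 6, an L position)
4: W (go to 6, an L position)
2: W (go to 5, an L position)
3: W (go to 6, an L position)
8: W (go to 5, an L position)
The losing starting vertices are exactly the entries labelled L in this table (2 of them).

5, 6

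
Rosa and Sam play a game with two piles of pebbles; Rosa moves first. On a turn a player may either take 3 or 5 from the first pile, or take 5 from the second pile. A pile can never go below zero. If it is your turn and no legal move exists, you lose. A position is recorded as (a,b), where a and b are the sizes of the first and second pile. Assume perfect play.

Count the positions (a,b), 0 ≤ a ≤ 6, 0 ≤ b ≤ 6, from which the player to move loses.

21

Build the W/L table. Terminal = L. A non-terminal position is W if it has a move to some L; otherwise it is L.
Every move lowers a or b (never raises either), so fill the grid row by row in increasing a, and left to right within a row: each cell's successors are then already labelled.
      b=0  b=1  b=2  b=3  b=4  b=5  b=6
a=0:    L    L    L    L    L    W    W
a=1:    L    L    L    L    L    W    W
a=2:    L    L    L    L    L    W    W
a=3:    W    W    W    W    W    L    L
a=4:    W    W    W    W    W    L    L
a=5:    W    W    W    W    W    L    L
a=6:    W    W    W    W    W    W    W
Cells with no legal move (terminal, hence L): (0,0), (0,1), (0,2), (0,3), (0,4), (1,0), (1,1), (1,2), (1,3), (1,4), (2,0), (2,1), (2,2), (2,3), (2,4).
The remaining L cells, each justified by listing all of its moves:
(3,5): →(0,5)(W), (3,0)(W) — all W, so L
(3,6): →(0,6)(W), (3,1)(W) — all W, so L
(4,5): →(1,5)(W), (4,0)(W) — all W, so L
(4,6): →(1,6)(W), (4,1)(W) — all W, so L
(5,5): →(2,5)(W), (0,5)(W), (5,0)(W) — all W, so L
(5,6): →(2,6)(W), (0,6)(W), (5,1)(W) — all W, so L
Every other cell has at least one move into one of the L cells above, so it is W.
L cells per row: a=0: 5, a=1: 5, a=2: 5, a=3: 2, a=4: 2, a=5: 2, a=6: 0; total 21.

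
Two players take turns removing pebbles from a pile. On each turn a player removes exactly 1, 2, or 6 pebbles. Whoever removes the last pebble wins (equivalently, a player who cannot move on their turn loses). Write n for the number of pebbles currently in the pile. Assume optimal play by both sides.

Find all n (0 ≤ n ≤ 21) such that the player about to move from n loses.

0, 3, 7, 10, 14, 17, 21

Use the standard recursion: the mover loses at a terminal position; elsewhere, the mover wins exactly when some move hands the opponent an L position.
n=0: no move → L
n=1: →0(L), so W
n=2: →0(L), so W
n=3: →2(W), 1(W) — all W, so L
n=4: →3(L), so W
n=5: →3(L), so W
n=6: →0(L), so W
n=7: →6(W), 5(W), 1(W) — all W, so L
n=8: →7(L), so W
n=9: →7(L), so W
n=10: →9(W), 8(W), 4(W) — all W, so L
n=11: →10(L), so W
n=12: →10(L), so W
n=13: →7(L), so W
n=14: →13(W), 12(W), 8(W) — all W, so L
n=15: →14(L), so W
n=16: →14(L), so W
n=17: →16(W), 15(W), 11(W) — all W, so L
n=18: →17(L), so W
n=19: →17(L), so W
n=20: →14(L), so W
n=21: →20(W), 19(W), 15(W) — all W, so L
The losing starting values of n are exactly the entries labelled L in this table (7 of them).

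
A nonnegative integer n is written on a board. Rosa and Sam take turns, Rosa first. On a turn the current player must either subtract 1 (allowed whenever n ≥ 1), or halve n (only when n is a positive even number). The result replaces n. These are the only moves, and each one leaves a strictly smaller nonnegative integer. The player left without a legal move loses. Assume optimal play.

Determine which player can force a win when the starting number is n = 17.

Sam wins.

Build the W/L table. Terminal = L. A non-terminal position is W if it has a move to some L; otherwise it is L.
n=0: no move → L
n=1: →0(L), so W
n=2: →1(W) only, which is W, so L
n=3: →2(L), so W
n=4: →2(L), so W
n=5: →4(W) only, which is W, so L
n=6: →5(L), so W
n=7: →6(W) only, which is W, so L
n=8: →7(L), so W
n=9: →8(W) only, which is W, so L
n=10: →5(L), so W
n=11: →10(W) only, which is W, so L
n=12: →11(L), so W
n=13: →12(W) only, which is W, so L
n=14: →7(L), so W
n=15: →14(W) only, which is W, so L
n=16: →15(L), so W
n=17: →16(W) only, which is W, so L
The starting position 17 is L: whatever Rosa does, the opponent receives a W position.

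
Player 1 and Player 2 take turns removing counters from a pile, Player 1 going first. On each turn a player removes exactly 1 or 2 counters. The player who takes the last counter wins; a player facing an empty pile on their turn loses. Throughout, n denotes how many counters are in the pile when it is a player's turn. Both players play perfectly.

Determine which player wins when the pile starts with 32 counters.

Player 1 wins.

Positions with no move are L. A position that does have a move is losing for the player to move precisely when every available move leads to a winning position for the opponent. Fill in the labels:
n=0: no move → L
n=1: →0(L), so W
n=2: →0(L), so W
n=3: →2(W), 1(W) — all W, so L
n=4: →3(L), so W
n=5: →3(L), so W
n=6: →5(W), 4(W) — all W, so L
n=7: →6(L), so W
n=8: →6(L), so W
n=9: →8(W), 7(W) — all W, so L
n=10: →9(L), so W
n=11: →9(L), so W
n=12: →11(W), 10(W) — all W, so L
n=13: →12(L), so W
n=14: →12(L), so W
n=15: →14(W), 13(W) — all W, so L
n=16: →15(L), so W
n=17: →15(L), so W
n=18: →17(W), 16(W) — all W, so L
n=19: →18(L), so W
n=20: →18(L), so W
n=21: →20(W), 19(W) — all W, so L
n=22: →21(L), so W
n=23: →21(L), so W
n=24: →23(W), 22(W) — all W, so L
n=25: →24(L), so W
n=26: →24(L), so W
n=27: →26(W), 25(W) — all W, so L
n=28: →27(L), so W
n=29: →27(L), so W
n=30: →29(W), 28(W) — all W, so L
n=31: →30(L), so W
n=32: →30(L), so W
From 32 Player 1 can remove 2, leaving 30, reaching an L position.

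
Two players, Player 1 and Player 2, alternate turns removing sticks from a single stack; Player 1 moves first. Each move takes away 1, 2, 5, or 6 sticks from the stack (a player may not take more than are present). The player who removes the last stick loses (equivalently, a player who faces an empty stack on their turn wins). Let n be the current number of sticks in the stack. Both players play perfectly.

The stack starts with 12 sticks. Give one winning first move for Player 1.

Positions with no move are W. A position that does have a move is losing for the player to move precisely when every available move leads to a winning position for the opponent. Fill in the labels:
n=0: no move; the opponent has just taken the last stick and therefore loses → W
n=1: →0(W) only, which is W, so L
n=2: →1(L), so W
n=3: →1(L), so W
n=4: →3(W), 2(W) — all W, so L
n=5: →4(L), so W
n=6: →4(L), so W
n=7: →1(L), so W
n=8: →7(W), 6(W), 3(W), 2(W) — all W, so L
n=9: →8(L), so W
n=10: →8(L), so W
n=11: →10(W), 9(W), 6(W), 5(W) — all W, so L
n=12: →11(L), so W
From 12, the L positions reachable in one move are: 11.

Remove 1, leaving 11.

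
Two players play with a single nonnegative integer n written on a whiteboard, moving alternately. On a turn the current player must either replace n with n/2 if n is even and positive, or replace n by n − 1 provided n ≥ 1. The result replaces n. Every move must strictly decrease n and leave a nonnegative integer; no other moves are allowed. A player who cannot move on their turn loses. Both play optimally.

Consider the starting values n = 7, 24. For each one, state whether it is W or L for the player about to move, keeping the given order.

7: L, 24: W

Work bottom-up. With no move the player to move loses. Otherwise the position is W if at least one move leads to an L position for the opponent, and L if every move leads to a W.
n=0: no move → L
n=1: W (go to 0, an L position)
n=2: L (sole option 1(W) is W)
n=3: W (go to 2, an L position)
n=4: W (go to 2, an L position)
n=5: L (sole option 4(W) is W)
n=6: W (go to 5, an L position)
n=7: L (sole option 6(W) is W)
n=8: W (go to 7, an L position)
n=9: L (sole option 8(W) is W)
n=10: W (go to 5, an L position)
n=11: L (sole option 10(W) is W)
n=12: W (go to 11, an L position)
n=13: L (sole option 12(W) is W)
n=14: W (go to 7, an L position)
n=15: L (sole option 14(W) is W)
n=16: W (go to 15, an L position)
n=17: L (sole option 16(W) is W)
n=18: W (go to 9, an L position)
n=19: L (sole option 18(W) is W)
n=20: W (go to 19, an L position)
n=21: L (sole option 20(W) is W)
n=22: W (go to 11, an L position)
n=23: L (sole option 22(W) is W)
n=24: W (go to 23, an L position)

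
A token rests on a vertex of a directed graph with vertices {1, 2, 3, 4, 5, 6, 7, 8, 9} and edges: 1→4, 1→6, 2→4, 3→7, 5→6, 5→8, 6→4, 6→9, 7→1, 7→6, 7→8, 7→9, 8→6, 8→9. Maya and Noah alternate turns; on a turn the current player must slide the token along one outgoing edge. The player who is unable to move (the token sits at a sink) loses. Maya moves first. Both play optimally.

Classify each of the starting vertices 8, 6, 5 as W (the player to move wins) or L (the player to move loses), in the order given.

Build the W/L table. Terminal = L. A non-terminal position is W if it has a move to some L; otherwise it is L.
Every edge goes from a vertex to one that appears earlier in the order 9, 4, 6, 8, 5, 2, 1, 7, 3, so processing vertices in that order labels each vertex after all of its successors.
9: no outgoing edge → L
4: no outgoing edge → L
6: →4(L), so W
8: →9(L), so W
5: →8(W), 6(W) — all W, so L
2: →4(L), so W
1: →4(L), so W
7: →9(L), so W
3: →7(W) only, which is W, so L

8: W, 6: W, 5: L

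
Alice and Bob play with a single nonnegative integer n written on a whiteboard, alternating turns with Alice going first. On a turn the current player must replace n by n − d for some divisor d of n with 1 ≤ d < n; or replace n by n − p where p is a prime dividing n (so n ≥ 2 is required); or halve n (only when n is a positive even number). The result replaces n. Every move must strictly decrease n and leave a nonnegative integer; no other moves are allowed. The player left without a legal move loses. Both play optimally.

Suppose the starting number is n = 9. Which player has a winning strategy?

Bob wins.

Classify positions by backward induction: terminal positions (no move available) are L. From any other position, the mover wins iff some move reaches an L.
n=0: no move → L
n=1: no move → L
n=2: →0(L), so W
n=3: →0(L), so W
n=4: →2(W), 3(W) — all W, so L
n=5: →0(L), so W
n=6: →4(L), so W
n=7: →0(L), so W
n=8: →4(L), so W
n=9: →6(W), 8(W) — all W, so L
The starting position 9 is L: whatever Alice does, the opponent receives a W position.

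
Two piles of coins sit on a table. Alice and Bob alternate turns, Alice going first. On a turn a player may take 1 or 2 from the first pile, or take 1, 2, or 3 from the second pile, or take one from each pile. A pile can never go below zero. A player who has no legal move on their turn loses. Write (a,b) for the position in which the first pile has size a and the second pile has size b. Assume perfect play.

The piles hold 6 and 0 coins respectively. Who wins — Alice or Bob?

Bob wins.

Build the W/L table. Terminal = L. A non-terminal position is W if it has a move to some L; otherwise it is L.
No move ever increases a pile, so every position that can arise here has a ≤ 6 and b ≤ 0; it is enough to label the cells with 0 ≤ a ≤ 6 and 0 ≤ b ≤ 0.
Every move lowers a or b (never raises either), so fill the grid row by row in increasing a, and left to right within a row: each cell's successors are then already labelled.
      b=0
a=0:    L
a=1:    W
a=2:    W
a=3:    L
a=4:    W
a=5:    W
a=6:    L
Cells with no legal move (terminal, hence L): (0,0).
The remaining L cells, each justified by listing all of its moves:
(3,0): only reaches (2,0)(W), (1,0)(W), all W → L
(6,0): only reaches (5,0)(W), (4,0)(W), all W → L
Every other cell has at least one move into one of the L cells above, so it is W.
The starting position (6,0) is L: whatever Alice does, the opponent receives a W position.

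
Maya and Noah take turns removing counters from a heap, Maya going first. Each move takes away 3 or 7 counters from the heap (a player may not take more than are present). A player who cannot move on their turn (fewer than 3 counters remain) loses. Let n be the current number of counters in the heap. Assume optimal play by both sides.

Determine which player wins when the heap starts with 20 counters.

Label each position W (a win for the player to move) or L (a loss). A position with no legal move is L; any other position is W exactly when some move reaches an L, and L when every move reaches a W.
n=0: no move → L
n=1: no move → L
n=2: no move → L
n=3: W (go to 0, an L position)
n=4: W (go to 1, an L position)
n=5: W (go to 2, an L position)
n=6: L (sole option 3(W) is W)
n=7: W (go to 0, an L position)
n=8: W (go to 1, an L position)
n=9: W (go to 6, an L position)
n=10: L (options 7(W), 3(W) are all W)
n=11: L (options 8(W), 4(W) are all W)
n=12: L (options 9(W), 5(W) are all W)
n=13: W (go to 10, an L position)
n=14: W (go to 11, an L position)
n=15: W (go to 12, an L position)
n=16: L (options 13(W), 9(W) are all W)
n=17: W (go to 10, an L position)
n=18: W (go to 11, an L position)
n=19: W (go to 16, an L position)
n=20: L (options 17(W), 13(W) are all W)
The starting position 20 is L: whatever Maya does, the opponent receives a W position.

Noah wins.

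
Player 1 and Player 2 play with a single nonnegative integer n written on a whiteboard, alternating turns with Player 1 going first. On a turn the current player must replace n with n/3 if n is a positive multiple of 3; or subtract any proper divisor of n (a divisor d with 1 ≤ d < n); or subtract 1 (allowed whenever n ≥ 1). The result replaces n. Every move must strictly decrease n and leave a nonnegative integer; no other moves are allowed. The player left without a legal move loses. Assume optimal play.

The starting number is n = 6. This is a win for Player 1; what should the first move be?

Move to 2.

Build the W/L table. Terminal = L. A non-terminal position is W if it has a move to some L; otherwise it is L.
n=0: no move → L
n=1: reaches L-position 0 → W
n=2: only reaches 1(W), which is W → L
n=3: reaches L-position 2 → W
n=4: reaches L-position 2 → W
n=5: only reaches 4(W), which is W → L
n=6: reaches L-position 2 → W
From 6, the L positions reachable in one move are: 2, 5. Any move reaching one of these is winning.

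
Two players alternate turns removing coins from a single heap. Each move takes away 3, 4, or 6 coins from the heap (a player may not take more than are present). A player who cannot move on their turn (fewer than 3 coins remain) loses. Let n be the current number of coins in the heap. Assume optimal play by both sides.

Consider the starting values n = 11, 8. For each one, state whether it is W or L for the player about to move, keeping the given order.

Build the W/L table. Terminal = L. A non-terminal position is W if it has a move to some L; otherwise it is L.
n=0: no move → L
n=1: no move → L
n=2: no move → L
n=3: W (go to 0, an L position)
n=4: W (go to 1, an L position)
n=5: W (go to 2, an L position)
n=6: W (go to 2, an L position)
n=7: W (go to 1, an L position)
n=8: W (go to 2, an L position)
n=9: L (options 6(W), 5(W), 3(W) are all W)
n=10: L (options 7(W), 6(W), 4(W) are all W)
n=11: L (options 8(W), 7(W), 5(W) are all W)

11: L, 8: W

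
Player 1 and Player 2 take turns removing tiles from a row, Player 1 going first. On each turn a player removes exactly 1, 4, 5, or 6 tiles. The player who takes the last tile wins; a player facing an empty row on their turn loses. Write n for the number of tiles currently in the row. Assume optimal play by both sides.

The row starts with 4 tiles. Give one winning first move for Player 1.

Label each position W (a win for the player to move) or L (a loss). A position with no legal move is L; any other position is W exactly when some move reaches an L, and L when every move reaches a W.
n=0: no move → L
n=1: reaches L-position 0 → W
n=2: only reaches 1(W), which is W → L
n=3: reaches L-position 2 → W
n=4: reaches L-position 0 → W
From 4, the L positions reachable in one move are: 0.

Remove 4, leaving 0.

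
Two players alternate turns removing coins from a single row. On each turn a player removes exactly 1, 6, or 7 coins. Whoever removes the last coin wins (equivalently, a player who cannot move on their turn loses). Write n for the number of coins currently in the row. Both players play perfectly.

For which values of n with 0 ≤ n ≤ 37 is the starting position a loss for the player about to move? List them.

Label each position W (a win for the player to move) or L (a loss). A position with no legal move is L; any other position is W exactly when some move reaches an L, and L when every move reaches a W.
n=0: no move → L
n=1: W (go to 0, an L position)
n=2: L (sole option 1(W) is W)
n=3: W (go to 2, an L position)
n=4: L (sole option 3(W) is W)
n=5: W (go to 4, an L position)
n=6: W (go to 0, an L position)
n=7: W (go to 0, an L position)
n=8: W (go to 2, an L position)
n=9: W (go to 2, an L position)
n=10: W (go to 4, an L position)
n=11: W (go to 4, an L position)
n=12: L (options 11(W), 6(W), 5(W) are all W)
n=13: W (go to 12, an L position)
n=14: L (options 13(W), 8(W), 7(W) are all W)
n=15: W (go to 14, an L position)
n=16: L (options 15(W), 10(W), 9(W) are all W)
n=17: W (go to 16, an L position)
n=18: W (go to 12, an L position)
n=19: W (go to 12, an L position)
n=20: W (go to 14, an L position)
n=21: W (go to 14, an L position)
n=22: W (go to 16, an L position)
n=23: W (go to 16, an L position)
n=24: L (options 23(W), 18(W), 17(W) are all W)
n=25: W (go to 24, an L position)
n=26: L (options 25(W), 20(W), 19(W) are all W)
n=27: W (go to 26, an L position)
n=28: L (options 27(W), 22(W), 21(W) are all W)
n=29: W (go to 28, an L position)
n=30: W (go to 24, an L position)
n=31: W (go to 24, an L position)
n=32: W (go to 26, an L position)
n=33: W (go to 26, an L position)
n=34: W (go to 28, an L position)
n=35: W (go to 28, an L position)
n=36: L (options 35(W), 30(W), 29(W) are all W)
n=37: W (go to 36, an L position)
The losing starting values of n are exactly the entries labelled L in this table (10 of them).

0, 2, 4, 12, 14, 16, 24, 26, 28, 36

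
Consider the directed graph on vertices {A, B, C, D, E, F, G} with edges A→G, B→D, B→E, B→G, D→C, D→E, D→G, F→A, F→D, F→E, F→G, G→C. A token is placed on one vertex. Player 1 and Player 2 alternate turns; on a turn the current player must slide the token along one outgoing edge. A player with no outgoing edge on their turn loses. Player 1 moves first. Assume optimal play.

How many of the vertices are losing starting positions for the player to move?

3

Classify positions by backward induction: terminal positions (no move available) are L. From any other position, the mover wins iff some move reaches an L.
Every edge goes from a vertex to one that appears earlier in the order E, C, G, D, B, A, F, so processing vertices in that order labels each vertex after all of its successors.
E: no outgoing edge → L
C: no outgoing edge → L
G: →C(L), so W
D: →C(L), so W
B: →E(L), so W
A: →G(W) only, which is W, so L
F: →A(L), so W
The L vertices are A, C, E; that is 3 in all.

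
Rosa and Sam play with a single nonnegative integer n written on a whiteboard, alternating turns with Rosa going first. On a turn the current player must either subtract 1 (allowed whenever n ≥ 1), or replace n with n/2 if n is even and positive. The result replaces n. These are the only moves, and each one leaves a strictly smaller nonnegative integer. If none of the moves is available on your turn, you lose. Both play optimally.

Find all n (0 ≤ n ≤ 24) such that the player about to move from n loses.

0, 2, 5, 7, 9, 11, 13, 15, 17, 19, 21, 23

Classify positions by backward induction: terminal positions (no move available) are L. From any other position, the mover wins iff some move reaches an L.
n=0: no move → L
n=1: reaches L-position 0 → W
n=2: only reaches 1(W), which is W → L
n=3: reaches L-position 2 → W
n=4: reaches L-position 2 → W
n=5: only reaches 4(W), which is W → L
n=6: reaches L-position 5 → W
n=7: only reaches 6(W), which is W → L
n=8: reaches L-position 7 → W
n=9: only reaches 8(W), which is W → L
n=10: reaches L-position 5 → W
n=11: only reaches 10(W), which is W → L
n=12: reaches L-position 11 → W
n=13: only reaches 12(W), which is W → L
n=14: reaches L-position 7 → W
n=15: only reaches 14(W), which is W → L
n=16: reaches L-position 15 → W
n=17: only reaches 16(W), which is W → L
n=18: reaches L-position 9 → W
n=19: only reaches 18(W), which is W → L
n=20: reaches L-position 19 → W
n=21: only reaches 20(W), which is W → L
n=22: reaches L-position 11 → W
n=23: only reaches 22(W), which is W → L
n=24: reaches L-position 23 → W
The losing starting values of n are exactly the entries labelled L in this table (12 of them).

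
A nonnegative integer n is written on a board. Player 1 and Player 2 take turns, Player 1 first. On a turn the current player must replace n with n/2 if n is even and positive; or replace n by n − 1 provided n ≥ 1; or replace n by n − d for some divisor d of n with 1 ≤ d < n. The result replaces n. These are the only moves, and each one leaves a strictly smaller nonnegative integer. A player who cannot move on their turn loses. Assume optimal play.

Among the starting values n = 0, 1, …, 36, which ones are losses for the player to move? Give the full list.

Positions with no move are L. A position that does have a move is losing for the player to move precisely when every available move leads to a winning position for the opponent. Fill in the labels:
n=0: no move → L
n=1: →0(L), so W
n=2: →1(W) only, which is W, so L
n=3: →2(L), so W
n=4: →2(L), so W
n=5: →4(W) only, which is W, so L
n=6: →5(L), so W
n=7: →6(W) only, which is W, so L
n=8: →7(L), so W
n=9: →6(W), 8(W) — all W, so L
n=10: →5(L), so W
n=11: →10(W) only, which is W, so L
n=12: →9(L), so W
n=13: →12(W) only, which is W, so L
n=14: →7(L), so W
n=15: →10(W), 12(W), 14(W) — all W, so L
n=16: →15(L), so W
n=17: →16(W) only, which is W, so L
n=18: →9(L), so W
n=19: →18(W) only, which is W, so L
n=20: →15(L), so W
n=21: →14(W), 18(W), 20(W) — all W, so L
n=22: →11(L), so W
n=23: →22(W) only, which is W, so L
n=24: →21(L), so W
n=25: →20(W), 24(W) — all W, so L
n=26: →13(L), so W
n=27: →18(W), 24(W), 26(W) — all W, so L
n=28: →21(L), so W
n=29: →28(W) only, which is W, so L
n=30: →15(L), so W
n=31: →30(W) only, which is W, so L
n=32: →31(L), so W
n=33: →22(W), 30(W), 32(W) — all W, so L
n=34: →17(L), so W
n=35: →28(W), 30(W), 34(W) — all W, so L
n=36: →27(L), so W
Reading off the rows marked L gives the requested list; there are 18 such values of n.

0, 2, 5, 7, 9, 11, 13, 15, 17, 19, 21, 23, 25, 27, 29, 31, 33, 35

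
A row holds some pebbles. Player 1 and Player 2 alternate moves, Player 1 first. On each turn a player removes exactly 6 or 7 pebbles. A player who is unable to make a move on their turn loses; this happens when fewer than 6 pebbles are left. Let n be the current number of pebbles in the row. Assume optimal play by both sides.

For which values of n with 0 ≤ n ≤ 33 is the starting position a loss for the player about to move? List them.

Build the W/L table. Terminal = L. A non-terminal position is W if it has a move to some L; otherwise it is L.
n=0: no move → L
n=1: no move → L
n=2: no move → L
n=3: no move → L
n=4: no move → L
n=5: no move → L
n=6: →0(L), so W
n=7: →1(L), so W
n=8: →2(L), so W
n=9: →3(L), so W
n=10: →4(L), so W
n=11: →5(L), so W
n=12: →5(L), so W
n=13: →7(W), 6(W) — all W, so L
n=14: →8(W), 7(W) — all W, so L
n=15: →9(W), 8(W) — all W, so L
n=16: →10(W), 9(W) — all W, so L
n=17: →11(W), 10(W) — all W, so L
n=18: →12(W), 11(W) — all W, so L
n=19: →13(L), so W
n=20: →14(L), so W
n=21: →15(L), so W
n=22: →16(L), so W
n=23: →17(L), so W
n=24: →18(L), so W
n=25: →18(L), so W
n=26: →20(W), 19(W) — all W, so L
n=27: →21(W), 20(W) — all W, so L
n=28: →22(W), 21(W) — all W, so L
n=29: →23(W), 22(W) — all W, so L
n=30: →24(W), 23(W) — all W, so L
n=31: →25(W), 24(W) — all W, so L
n=32: →26(L), so W
n=33: →27(L), so W
Reading off the rows marked L gives the requested list; there are 18 such values of n.

0, 1, 2, 3, 4, 5, 13, 14, 15, 16, 17, 18, 26, 27, 28, 29, 30, 31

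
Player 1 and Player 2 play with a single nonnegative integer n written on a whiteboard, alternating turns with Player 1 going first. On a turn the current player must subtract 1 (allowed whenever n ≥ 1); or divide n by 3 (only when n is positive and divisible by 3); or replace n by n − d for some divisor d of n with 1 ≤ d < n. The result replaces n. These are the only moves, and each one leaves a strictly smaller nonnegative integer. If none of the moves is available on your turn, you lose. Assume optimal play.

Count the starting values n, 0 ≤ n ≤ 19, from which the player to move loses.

9

Compute win/loss labels from the base case upward. A position with no move is L. Any other position is W if it can reach an L in one move, else L.
n=0: no move → L
n=1: →0(L), so W
n=2: →1(W) only, which is W, so L
n=3: →2(L), so W
n=4: →2(L), so W
n=5: →4(W) only, which is W, so L
n=6: →2(L), so W
n=7: →6(W) only, which is W, so L
n=8: →7(L), so W
n=9: →3(W), 6(W), 8(W) — all W, so L
n=10: →5(L), so W
n=11: →10(W) only, which is W, so L
n=12: →9(L), so W
n=13: →12(W) only, which is W, so L
n=14: →7(L), so W
n=15: →5(L), so W
n=16: →8(W), 12(W), 14(W), 15(W) — all W, so L
n=17: →16(L), so W
n=18: →9(L), so W
n=19: →18(W) only, which is W, so L
L entries with 0 ≤ n ≤ 19: n = 0, 2, 5, 7, 9, 11, 13, 16, 19; that makes 9.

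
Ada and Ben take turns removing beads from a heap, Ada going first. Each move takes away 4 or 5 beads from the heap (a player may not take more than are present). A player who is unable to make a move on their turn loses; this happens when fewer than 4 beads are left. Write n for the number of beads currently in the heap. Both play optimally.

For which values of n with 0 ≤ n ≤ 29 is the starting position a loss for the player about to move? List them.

Positions with no move are L. A position that does have a move is losing for the player to move precisely when every available move leads to a winning position for the opponent. Fill in the labels:
n=0: no move → L
n=1: no move → L
n=2: no move → L
n=3: no move → L
n=4: can move to 0, which is L ⇒ W
n=5: can move to 1, which is L ⇒ W
n=6: can move to 2, which is L ⇒ W
n=7: can move to 3, which is L ⇒ W
n=8: can move to 3, which is L ⇒ W
n=9: moves to 5(W), 4(W); every one is W ⇒ L
n=10: moves to 6(W), 5(W); every one is W ⇒ L
n=11: moves to 7(W), 6(W); every one is W ⇒ L
n=12: moves to 8(W), 7(W); every one is W ⇒ L
n=13: can move to 9, which is L ⇒ W
n=14: can move to 10, which is L ⇒ W
n=15: can move to 11, which is L ⇒ W
n=16: can move to 12, which is L ⇒ W
n=17: can move to 12, which is L ⇒ W
n=18: moves to 14(W), 13(W); every one is W ⇒ L
n=19: moves to 15(W), 14(W); every one is W ⇒ L
n=20: moves to 16(W), 15(W); every one is W ⇒ L
n=21: moves to 17(W), 16(W); every one is W ⇒ L
n=22: can move to 18, which is L ⇒ W
n=23: can move to 19, which is L ⇒ W
n=24: can move to 20, which is L ⇒ W
n=25: can move to 21, which is L ⇒ W
n=26: can move to 21, which is L ⇒ W
n=27: moves to 23(W), 22(W); every one is W ⇒ L
n=28: moves to 24(W), 23(W); every one is W ⇒ L
n=29: moves to 25(W), 24(W); every one is W ⇒ L
Reading off the rows marked L gives the requested list; there are 15 such values of n.

0, 1, 2, 3, 9, 10, 11, 12, 18, 19, 20, 21, 27, 28, 29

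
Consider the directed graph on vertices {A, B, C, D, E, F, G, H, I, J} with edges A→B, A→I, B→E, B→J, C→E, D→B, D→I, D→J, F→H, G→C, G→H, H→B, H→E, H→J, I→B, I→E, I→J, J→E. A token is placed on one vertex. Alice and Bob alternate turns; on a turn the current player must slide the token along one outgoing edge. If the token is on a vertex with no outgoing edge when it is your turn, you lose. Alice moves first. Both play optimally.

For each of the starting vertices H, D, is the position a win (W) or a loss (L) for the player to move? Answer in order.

Classify positions by backward induction: terminal positions (no move available) are L. From any other position, the mover wins iff some move reaches an L.
Every edge goes from a vertex to one that appears earlier in the order E, J, B, I, H, D, C, G, F, A, so processing vertices in that order labels each vertex after all of its successors.
E: no outgoing edge → L
J: →E(L), so W
B: →E(L), so W
I: →E(L), so W
H: →E(L), so W
D: →I(W), B(W), J(W) — all W, so L
C: →E(L), so W
G: →C(W), H(W) — all W, so L
F: →H(W) only, which is W, so L
A: →I(W), B(W) — all W, so L

H: W, D: L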